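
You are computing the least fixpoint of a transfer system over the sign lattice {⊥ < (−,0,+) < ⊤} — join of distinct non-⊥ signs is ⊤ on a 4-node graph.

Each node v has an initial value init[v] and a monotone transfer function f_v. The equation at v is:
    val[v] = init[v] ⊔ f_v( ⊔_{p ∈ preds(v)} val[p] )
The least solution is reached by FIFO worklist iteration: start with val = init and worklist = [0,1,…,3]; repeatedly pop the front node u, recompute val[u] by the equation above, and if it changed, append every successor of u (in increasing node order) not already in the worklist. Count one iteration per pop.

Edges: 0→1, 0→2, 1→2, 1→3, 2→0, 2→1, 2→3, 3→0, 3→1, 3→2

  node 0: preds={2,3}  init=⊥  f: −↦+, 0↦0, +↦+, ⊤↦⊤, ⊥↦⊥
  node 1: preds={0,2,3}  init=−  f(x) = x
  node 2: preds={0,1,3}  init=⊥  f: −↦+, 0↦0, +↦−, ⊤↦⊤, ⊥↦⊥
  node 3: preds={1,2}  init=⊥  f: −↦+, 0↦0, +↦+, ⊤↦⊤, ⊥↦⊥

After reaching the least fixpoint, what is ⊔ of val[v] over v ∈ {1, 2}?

⊤

Iteration log — 10 steps:
  step 1. node 0  ⊔preds=⊥  new=⊥  stable
  step 2. node 1  ⊔preds=⊥  new=−  stable
  step 3. node 2  ⊔preds=−  new=+  old=⊥  +wl: 0,1
  step 4. node 3  ⊔preds=⊤  new=⊤  old=⊥  +wl: 2
  step 5. node 0  ⊔preds=⊤  new=⊤  old=⊥  +wl: 
  step 6. node 1  ⊔preds=⊤  new=⊤  old=−  +wl: 3
  step 7. node 2  ⊔preds=⊤  new=⊤  old=+  +wl: 0,1
  step 8. node 3  ⊔preds=⊤  new=⊤  stable
  step 9. node 0  ⊔preds=⊤  new=⊤  stable
  step 10. node 1  ⊔preds=⊤  new=⊤  stable

Least fixpoint reached:
  node 0: ⊤
  node 1: ⊤
  node 2: ⊤
  node 3: ⊤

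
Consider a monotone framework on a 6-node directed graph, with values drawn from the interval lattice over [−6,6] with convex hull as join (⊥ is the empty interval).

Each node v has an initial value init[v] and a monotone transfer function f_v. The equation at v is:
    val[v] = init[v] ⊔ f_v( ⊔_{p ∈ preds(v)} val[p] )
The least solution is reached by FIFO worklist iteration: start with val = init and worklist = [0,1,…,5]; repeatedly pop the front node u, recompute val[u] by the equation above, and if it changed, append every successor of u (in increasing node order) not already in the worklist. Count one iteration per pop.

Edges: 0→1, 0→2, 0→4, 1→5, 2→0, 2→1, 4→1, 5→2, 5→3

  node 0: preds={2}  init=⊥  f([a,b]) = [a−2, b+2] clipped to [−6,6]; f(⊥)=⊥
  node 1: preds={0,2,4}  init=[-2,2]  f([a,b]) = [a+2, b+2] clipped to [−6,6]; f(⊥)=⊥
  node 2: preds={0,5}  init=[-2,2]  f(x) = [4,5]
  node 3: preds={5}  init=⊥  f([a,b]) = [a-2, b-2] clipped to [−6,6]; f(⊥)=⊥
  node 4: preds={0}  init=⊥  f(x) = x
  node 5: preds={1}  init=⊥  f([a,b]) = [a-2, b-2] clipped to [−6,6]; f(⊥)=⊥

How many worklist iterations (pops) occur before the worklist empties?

12

Worklist (12 pops):
  #1 pop 0: in=[-2,2] → [-4,4] (was ⊥); enqueue []
  #2 pop 1: in=[-4,4] → [-2,6] (was [-2,2]); enqueue []
  #3 pop 2: in=[-4,4] → [-2,5] (was [-2,2]); enqueue [0,1]
  #4 pop 3: in=⊥ → ⊥ (no change)
  #5 pop 4: in=[-4,4] → [-4,4] (was ⊥); enqueue []
  #6 pop 5: in=[-2,6] → [-4,4] (was ⊥); enqueue [2,3]
  #7 pop 0: in=[-2,5] → [-4,6] (was [-4,4]); enqueue [4]
  #8 pop 1: in=[-4,6] → [-2,6] (no change)
  #9 pop 2: in=[-4,6] → [-2,5] (no change)
  #10 pop 3: in=[-4,4] → [-6,2] (was ⊥); enqueue []
  #11 pop 4: in=[-4,6] → [-4,6] (was [-4,4]); enqueue [1]
  #12 pop 1: in=[-4,6] → [-2,6] (no change)

Fixpoint:
  val[0] = [-4,6]
  val[1] = [-2,6]
  val[2] = [-2,5]
  val[3] = [-6,2]
  val[4] = [-4,6]
  val[5] = [-4,4]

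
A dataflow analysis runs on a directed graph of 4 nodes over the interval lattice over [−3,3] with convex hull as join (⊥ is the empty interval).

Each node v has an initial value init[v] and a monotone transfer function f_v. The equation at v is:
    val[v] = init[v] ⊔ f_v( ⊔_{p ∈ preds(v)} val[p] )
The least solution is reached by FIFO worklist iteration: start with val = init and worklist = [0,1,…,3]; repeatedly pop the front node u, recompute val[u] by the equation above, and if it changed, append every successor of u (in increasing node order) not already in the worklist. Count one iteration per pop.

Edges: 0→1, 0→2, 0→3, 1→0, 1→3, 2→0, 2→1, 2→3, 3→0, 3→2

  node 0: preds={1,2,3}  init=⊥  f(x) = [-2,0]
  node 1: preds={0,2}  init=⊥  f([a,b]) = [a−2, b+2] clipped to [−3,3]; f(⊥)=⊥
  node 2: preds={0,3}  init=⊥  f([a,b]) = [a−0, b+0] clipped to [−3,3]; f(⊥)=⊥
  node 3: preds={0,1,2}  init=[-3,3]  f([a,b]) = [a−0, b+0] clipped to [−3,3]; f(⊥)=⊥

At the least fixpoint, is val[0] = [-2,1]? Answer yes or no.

Iteration log — 8 steps:
  step 1. node 0  ⊔preds=[-3,3]  new=[-2,0]  old=⊥  +wl: 
  step 2. node 1  ⊔preds=[-2,0]  new=[-3,2]  old=⊥  +wl: 0
  step 3. node 2  ⊔preds=[-3,3]  new=[-3,3]  old=⊥  +wl: 1
  step 4. node 3  ⊔preds=[-3,3]  new=[-3,3]  stable
  step 5. node 0  ⊔preds=[-3,3]  new=[-2,0]  stable
  step 6. node 1  ⊔preds=[-3,3]  new=[-3,3]  old=[-3,2]  +wl: 0,3
  step 7. node 0  ⊔preds=[-3,3]  new=[-2,0]  stable
  step 8. node 3  ⊔preds=[-3,3]  new=[-3,3]  stable

Least fixpoint reached:
  node 0: [-2,0]
  node 1: [-3,3]
  node 2: [-3,3]
  node 3: [-3,3]

no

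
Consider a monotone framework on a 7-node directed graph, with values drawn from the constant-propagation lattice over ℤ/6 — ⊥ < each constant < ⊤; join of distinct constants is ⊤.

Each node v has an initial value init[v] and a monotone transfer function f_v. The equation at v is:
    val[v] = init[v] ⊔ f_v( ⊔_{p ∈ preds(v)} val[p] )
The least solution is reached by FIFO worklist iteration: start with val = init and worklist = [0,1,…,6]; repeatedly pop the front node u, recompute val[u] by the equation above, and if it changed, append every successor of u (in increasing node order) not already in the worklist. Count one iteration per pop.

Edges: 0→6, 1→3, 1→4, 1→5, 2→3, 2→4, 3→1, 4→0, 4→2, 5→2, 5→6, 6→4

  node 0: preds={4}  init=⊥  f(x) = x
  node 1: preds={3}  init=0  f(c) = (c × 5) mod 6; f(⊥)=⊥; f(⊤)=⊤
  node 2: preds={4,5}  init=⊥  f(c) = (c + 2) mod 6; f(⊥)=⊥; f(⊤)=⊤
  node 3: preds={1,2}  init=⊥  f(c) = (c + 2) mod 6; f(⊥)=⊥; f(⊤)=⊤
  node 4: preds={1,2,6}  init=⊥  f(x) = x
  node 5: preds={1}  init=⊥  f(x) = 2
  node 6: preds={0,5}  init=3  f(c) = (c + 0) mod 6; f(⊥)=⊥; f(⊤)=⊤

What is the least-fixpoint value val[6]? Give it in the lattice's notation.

⊤

Worklist (15 pops):
  #1 pop 0: in=⊥ → ⊥ (no change)
  #2 pop 1: in=⊥ → 0 (no change)
  #3 pop 2: in=⊥ → ⊥ (no change)
  #4 pop 3: in=0 → 2 (was ⊥); enqueue [1]
  #5 pop 4: in=⊤ → ⊤ (was ⊥); enqueue [0,2]
  #6 pop 5: in=0 → 2 (was ⊥); enqueue []
  #7 pop 6: in=2 → ⊤ (was 3); enqueue [4]
  #8 pop 1: in=2 → ⊤ (was 0); enqueue [3,5]
  #9 pop 0: in=⊤ → ⊤ (was ⊥); enqueue [6]
  #10 pop 2: in=⊤ → ⊤ (was ⊥); enqueue []
  #11 pop 4: in=⊤ → ⊤ (no change)
  #12 pop 3: in=⊤ → ⊤ (was 2); enqueue [1]
  #13 pop 5: in=⊤ → 2 (no change)
  #14 pop 6: in=⊤ → ⊤ (no change)
  #15 pop 1: in=⊤ → ⊤ (no change)

Fixpoint:
  val[0] = ⊤
  val[1] = ⊤
  val[2] = ⊤
  val[3] = ⊤
  val[4] = ⊤
  val[5] = 2
  val[6] = ⊤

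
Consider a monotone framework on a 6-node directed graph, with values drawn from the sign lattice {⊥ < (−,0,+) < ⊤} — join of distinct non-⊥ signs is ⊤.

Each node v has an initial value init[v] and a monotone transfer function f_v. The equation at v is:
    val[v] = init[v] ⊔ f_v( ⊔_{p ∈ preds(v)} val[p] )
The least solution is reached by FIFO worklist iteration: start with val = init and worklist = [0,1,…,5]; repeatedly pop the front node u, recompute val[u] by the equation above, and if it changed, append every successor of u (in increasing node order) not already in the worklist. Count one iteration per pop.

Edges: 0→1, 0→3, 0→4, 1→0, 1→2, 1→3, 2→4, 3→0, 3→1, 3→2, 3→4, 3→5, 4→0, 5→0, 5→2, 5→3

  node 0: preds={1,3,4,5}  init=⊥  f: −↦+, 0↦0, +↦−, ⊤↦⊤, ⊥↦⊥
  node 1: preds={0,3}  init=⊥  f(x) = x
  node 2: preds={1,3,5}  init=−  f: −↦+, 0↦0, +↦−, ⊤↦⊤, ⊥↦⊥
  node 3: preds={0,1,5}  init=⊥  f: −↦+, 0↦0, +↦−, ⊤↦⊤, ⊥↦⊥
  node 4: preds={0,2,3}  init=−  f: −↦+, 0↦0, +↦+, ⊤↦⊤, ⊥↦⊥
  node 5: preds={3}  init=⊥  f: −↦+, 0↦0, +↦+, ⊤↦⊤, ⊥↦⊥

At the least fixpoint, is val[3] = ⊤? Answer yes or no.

Trace (18 dequeues):
  [1] u=0 | in − | out + | prev ⊥ | push {}
  [2] u=1 | in + | out + | prev ⊥ | push {0}
  [3] u=2 | in + | out − | ==
  [4] u=3 | in + | out − | prev ⊥ | push {1,2}
  [5] u=4 | in ⊤ | out ⊤ | prev − | push {}
  [6] u=5 | in − | out + | prev ⊥ | push {3}
  [7] u=0 | in ⊤ | out ⊤ | prev + | push {4}
  [8] u=1 | in ⊤ | out ⊤ | prev + | push {0}
  [9] u=2 | in ⊤ | out ⊤ | prev − | push {}
  [10] u=3 | in ⊤ | out ⊤ | prev − | push {1,2,5}
  [11] u=4 | in ⊤ | out ⊤ | ==
  [12] u=0 | in ⊤ | out ⊤ | ==
  [13] u=1 | in ⊤ | out ⊤ | ==
  [14] u=2 | in ⊤ | out ⊤ | ==
  [15] u=5 | in ⊤ | out ⊤ | prev + | push {0,2,3}
  [16] u=0 | in ⊤ | out ⊤ | ==
  [17] u=2 | in ⊤ | out ⊤ | ==
  [18] u=3 | in ⊤ | out ⊤ | ==

Converged values:
  [0] ⊤
  [1] ⊤
  [2] ⊤
  [3] ⊤
  [4] ⊤
  [5] ⊤

yes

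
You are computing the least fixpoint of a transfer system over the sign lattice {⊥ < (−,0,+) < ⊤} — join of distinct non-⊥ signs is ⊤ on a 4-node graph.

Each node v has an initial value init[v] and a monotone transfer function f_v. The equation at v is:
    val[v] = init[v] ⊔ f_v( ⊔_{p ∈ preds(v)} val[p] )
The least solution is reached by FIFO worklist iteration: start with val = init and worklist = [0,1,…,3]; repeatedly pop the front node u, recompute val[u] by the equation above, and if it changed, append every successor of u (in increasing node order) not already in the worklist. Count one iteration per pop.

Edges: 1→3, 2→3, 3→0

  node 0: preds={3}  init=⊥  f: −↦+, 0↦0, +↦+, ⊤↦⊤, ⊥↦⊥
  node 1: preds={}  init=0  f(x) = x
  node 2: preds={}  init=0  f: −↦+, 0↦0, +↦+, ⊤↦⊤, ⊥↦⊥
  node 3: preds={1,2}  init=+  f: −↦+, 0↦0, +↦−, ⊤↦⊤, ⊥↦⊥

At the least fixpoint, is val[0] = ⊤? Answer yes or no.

yes

Worklist (5 pops):
  #1 pop 0: in=+ → + (was ⊥); enqueue []
  #2 pop 1: in=⊥ → 0 (no change)
  #3 pop 2: in=⊥ → 0 (no change)
  #4 pop 3: in=0 → ⊤ (was +); enqueue [0]
  #5 pop 0: in=⊤ → ⊤ (was +); enqueue []

Fixpoint:
  val[0] = ⊤
  val[1] = 0
  val[2] = 0
  val[3] = ⊤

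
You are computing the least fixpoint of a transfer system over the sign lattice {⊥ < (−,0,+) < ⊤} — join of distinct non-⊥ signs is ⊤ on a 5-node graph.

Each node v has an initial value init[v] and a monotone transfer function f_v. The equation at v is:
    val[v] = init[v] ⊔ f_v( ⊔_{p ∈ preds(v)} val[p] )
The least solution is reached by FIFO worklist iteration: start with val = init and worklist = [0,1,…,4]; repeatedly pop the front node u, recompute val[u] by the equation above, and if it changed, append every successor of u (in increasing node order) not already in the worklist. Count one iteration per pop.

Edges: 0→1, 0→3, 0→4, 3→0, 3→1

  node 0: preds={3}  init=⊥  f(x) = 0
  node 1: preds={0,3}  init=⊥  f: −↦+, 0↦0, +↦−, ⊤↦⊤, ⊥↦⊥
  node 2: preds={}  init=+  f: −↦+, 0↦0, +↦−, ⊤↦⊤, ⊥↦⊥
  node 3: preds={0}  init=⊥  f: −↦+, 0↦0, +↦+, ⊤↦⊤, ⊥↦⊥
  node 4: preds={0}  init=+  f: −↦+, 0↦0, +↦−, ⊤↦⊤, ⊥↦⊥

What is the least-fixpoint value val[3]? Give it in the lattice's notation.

Iteration log — 7 steps:
  step 1. node 0  ⊔preds=⊥  new=0  old=⊥  +wl: 
  step 2. node 1  ⊔preds=0  new=0  old=⊥  +wl: 
  step 3. node 2  ⊔preds=⊥  new=+  stable
  step 4. node 3  ⊔preds=0  new=0  old=⊥  +wl: 0,1
  step 5. node 4  ⊔preds=0  new=⊤  old=+  +wl: 
  step 6. node 0  ⊔preds=0  new=0  stable
  step 7. node 1  ⊔preds=0  new=0  stable

Least fixpoint reached:
  node 0: 0
  node 1: 0
  node 2: +
  node 3: 0
  node 4: ⊤

0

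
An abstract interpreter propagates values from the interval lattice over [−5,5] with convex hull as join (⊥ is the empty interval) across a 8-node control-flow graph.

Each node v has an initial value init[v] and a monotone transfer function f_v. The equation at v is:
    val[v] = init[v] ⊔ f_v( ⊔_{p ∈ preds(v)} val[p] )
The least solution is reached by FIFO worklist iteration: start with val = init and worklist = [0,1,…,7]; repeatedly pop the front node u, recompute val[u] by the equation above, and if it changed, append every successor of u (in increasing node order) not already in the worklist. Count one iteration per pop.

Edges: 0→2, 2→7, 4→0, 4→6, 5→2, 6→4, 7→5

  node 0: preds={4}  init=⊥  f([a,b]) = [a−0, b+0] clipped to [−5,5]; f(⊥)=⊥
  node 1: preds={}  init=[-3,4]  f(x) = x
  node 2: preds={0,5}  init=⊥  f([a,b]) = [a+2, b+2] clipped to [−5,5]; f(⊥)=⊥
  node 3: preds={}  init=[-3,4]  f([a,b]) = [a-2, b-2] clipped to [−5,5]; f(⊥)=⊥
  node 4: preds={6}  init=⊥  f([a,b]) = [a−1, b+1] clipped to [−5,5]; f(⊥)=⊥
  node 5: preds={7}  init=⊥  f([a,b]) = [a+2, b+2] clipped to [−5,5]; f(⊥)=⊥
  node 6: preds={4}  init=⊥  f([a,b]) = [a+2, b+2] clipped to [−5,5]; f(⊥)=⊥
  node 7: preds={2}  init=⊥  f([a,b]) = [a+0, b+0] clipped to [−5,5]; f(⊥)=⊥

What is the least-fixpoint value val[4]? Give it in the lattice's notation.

Worklist (8 pops):
  #1 pop 0: in=⊥ → ⊥ (no change)
  #2 pop 1: in=⊥ → [-3,4] (no change)
  #3 pop 2: in=⊥ → ⊥ (no change)
  #4 pop 3: in=⊥ → [-3,4] (no change)
  #5 pop 4: in=⊥ → ⊥ (no change)
  #6 pop 5: in=⊥ → ⊥ (no change)
  #7 pop 6: in=⊥ → ⊥ (no change)
  #8 pop 7: in=⊥ → ⊥ (no change)

Fixpoint:
  val[0] = ⊥
  val[1] = [-3,4]
  val[2] = ⊥
  val[3] = [-3,4]
  val[4] = ⊥
  val[5] = ⊥
  val[6] = ⊥
  val[7] = ⊥

⊥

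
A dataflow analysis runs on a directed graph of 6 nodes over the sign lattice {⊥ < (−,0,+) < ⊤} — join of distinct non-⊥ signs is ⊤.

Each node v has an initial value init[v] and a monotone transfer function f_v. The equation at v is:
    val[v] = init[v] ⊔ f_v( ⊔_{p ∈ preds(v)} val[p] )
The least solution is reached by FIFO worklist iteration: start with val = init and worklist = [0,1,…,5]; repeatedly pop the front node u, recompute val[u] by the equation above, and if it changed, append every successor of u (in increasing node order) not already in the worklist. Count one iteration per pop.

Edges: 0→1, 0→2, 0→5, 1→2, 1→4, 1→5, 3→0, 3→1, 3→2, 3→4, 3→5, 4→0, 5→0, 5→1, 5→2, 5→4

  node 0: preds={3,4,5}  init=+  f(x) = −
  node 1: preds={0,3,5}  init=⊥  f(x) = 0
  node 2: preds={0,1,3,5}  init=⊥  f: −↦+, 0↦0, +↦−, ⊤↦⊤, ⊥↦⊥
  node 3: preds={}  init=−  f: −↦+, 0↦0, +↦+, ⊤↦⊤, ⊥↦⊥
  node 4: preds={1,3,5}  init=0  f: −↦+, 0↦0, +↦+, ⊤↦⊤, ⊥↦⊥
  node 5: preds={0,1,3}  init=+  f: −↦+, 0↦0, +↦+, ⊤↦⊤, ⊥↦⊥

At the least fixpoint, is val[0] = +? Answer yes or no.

Iteration log — 10 steps:
  step 1. node 0  ⊔preds=⊤  new=⊤  old=+  +wl: 
  step 2. node 1  ⊔preds=⊤  new=0  old=⊥  +wl: 
  step 3. node 2  ⊔preds=⊤  new=⊤  old=⊥  +wl: 
  step 4. node 3  ⊔preds=⊥  new=−  stable
  step 5. node 4  ⊔preds=⊤  new=⊤  old=0  +wl: 0
  step 6. node 5  ⊔preds=⊤  new=⊤  old=+  +wl: 1,2,4
  step 7. node 0  ⊔preds=⊤  new=⊤  stable
  step 8. node 1  ⊔preds=⊤  new=0  stable
  step 9. node 2  ⊔preds=⊤  new=⊤  stable
  step 10. node 4  ⊔preds=⊤  new=⊤  stable

Least fixpoint reached:
  node 0: ⊤
  node 1: 0
  node 2: ⊤
  node 3: −
  node 4: ⊤
  node 5: ⊤

no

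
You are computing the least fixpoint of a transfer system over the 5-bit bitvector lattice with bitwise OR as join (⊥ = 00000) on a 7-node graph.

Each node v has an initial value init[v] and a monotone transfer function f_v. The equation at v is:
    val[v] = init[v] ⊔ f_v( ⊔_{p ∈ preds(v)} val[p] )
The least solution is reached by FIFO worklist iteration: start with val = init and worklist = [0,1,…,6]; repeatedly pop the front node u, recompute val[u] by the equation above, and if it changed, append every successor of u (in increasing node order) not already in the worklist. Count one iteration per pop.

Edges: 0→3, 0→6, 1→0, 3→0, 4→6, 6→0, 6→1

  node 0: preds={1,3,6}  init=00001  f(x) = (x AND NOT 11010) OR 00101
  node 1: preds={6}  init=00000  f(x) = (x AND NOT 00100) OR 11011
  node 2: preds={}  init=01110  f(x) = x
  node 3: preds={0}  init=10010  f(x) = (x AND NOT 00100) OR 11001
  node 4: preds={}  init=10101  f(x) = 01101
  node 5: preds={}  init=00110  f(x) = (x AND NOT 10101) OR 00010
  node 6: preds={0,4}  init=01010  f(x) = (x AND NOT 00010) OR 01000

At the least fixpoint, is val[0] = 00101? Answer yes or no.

Iteration log — 9 steps:
  step 1. node 0  ⊔preds=11010  new=00101  old=00001  +wl: 
  step 2. node 1  ⊔preds=01010  new=11011  old=00000  +wl: 0
  step 3. node 2  ⊔preds=00000  new=01110  stable
  step 4. node 3  ⊔preds=00101  new=11011  old=10010  +wl: 
  step 5. node 4  ⊔preds=00000  new=11101  old=10101  +wl: 
  step 6. node 5  ⊔preds=00000  new=00110  stable
  step 7. node 6  ⊔preds=11101  new=11111  old=01010  +wl: 1
  step 8. node 0  ⊔preds=11111  new=00101  stable
  step 9. node 1  ⊔preds=11111  new=11011  stable

Least fixpoint reached:
  node 0: 00101
  node 1: 11011
  node 2: 01110
  node 3: 11011
  node 4: 11101
  node 5: 00110
  node 6: 11111

yes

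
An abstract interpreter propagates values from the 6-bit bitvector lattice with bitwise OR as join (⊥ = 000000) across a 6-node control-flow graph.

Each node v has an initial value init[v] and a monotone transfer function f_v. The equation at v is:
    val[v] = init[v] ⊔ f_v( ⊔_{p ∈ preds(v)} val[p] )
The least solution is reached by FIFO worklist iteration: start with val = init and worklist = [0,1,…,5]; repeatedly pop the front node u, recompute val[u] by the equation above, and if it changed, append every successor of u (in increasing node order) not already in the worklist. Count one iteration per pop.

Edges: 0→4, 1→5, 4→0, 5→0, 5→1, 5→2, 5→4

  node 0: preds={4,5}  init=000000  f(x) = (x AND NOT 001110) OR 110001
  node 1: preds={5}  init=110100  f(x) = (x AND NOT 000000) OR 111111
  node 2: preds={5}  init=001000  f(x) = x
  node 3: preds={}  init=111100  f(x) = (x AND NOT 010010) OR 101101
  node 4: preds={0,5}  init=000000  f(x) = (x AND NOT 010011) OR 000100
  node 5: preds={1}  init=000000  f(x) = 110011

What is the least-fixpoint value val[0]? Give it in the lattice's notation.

110001

Trace (10 dequeues):
  [1] u=0 | in 000000 | out 110001 | prev 000000 | push {}
  [2] u=1 | in 000000 | out 111111 | prev 110100 | push {}
  [3] u=2 | in 000000 | out 001000 | ==
  [4] u=3 | in 000000 | out 111101 | prev 111100 | push {}
  [5] u=4 | in 110001 | out 100100 | prev 000000 | push {0}
  [6] u=5 | in 111111 | out 110011 | prev 000000 | push {1,2,4}
  [7] u=0 | in 110111 | out 110001 | ==
  [8] u=1 | in 110011 | out 111111 | ==
  [9] u=2 | in 110011 | out 111011 | prev 001000 | push {}
  [10] u=4 | in 110011 | out 100100 | ==

Converged values:
  [0] 110001
  [1] 111111
  [2] 111011
  [3] 111101
  [4] 100100
  [5] 110011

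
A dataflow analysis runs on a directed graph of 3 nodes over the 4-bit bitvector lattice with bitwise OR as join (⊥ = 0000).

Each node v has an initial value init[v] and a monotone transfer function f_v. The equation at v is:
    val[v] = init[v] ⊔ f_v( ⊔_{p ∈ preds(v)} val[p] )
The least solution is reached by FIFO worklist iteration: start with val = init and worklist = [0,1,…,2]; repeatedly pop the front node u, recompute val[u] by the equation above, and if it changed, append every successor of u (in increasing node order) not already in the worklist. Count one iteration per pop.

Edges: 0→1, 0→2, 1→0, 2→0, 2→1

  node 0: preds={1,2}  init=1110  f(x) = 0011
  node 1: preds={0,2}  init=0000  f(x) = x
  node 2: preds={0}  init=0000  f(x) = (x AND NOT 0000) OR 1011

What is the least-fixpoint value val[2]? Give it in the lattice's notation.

1111

Trace (5 dequeues):
  [1] u=0 | in 0000 | out 1111 | prev 1110 | push {}
  [2] u=1 | in 1111 | out 1111 | prev 0000 | push {0}
  [3] u=2 | in 1111 | out 1111 | prev 0000 | push {1}
  [4] u=0 | in 1111 | out 1111 | ==
  [5] u=1 | in 1111 | out 1111 | ==

Converged values:
  [0] 1111
  [1] 1111
  [2] 1111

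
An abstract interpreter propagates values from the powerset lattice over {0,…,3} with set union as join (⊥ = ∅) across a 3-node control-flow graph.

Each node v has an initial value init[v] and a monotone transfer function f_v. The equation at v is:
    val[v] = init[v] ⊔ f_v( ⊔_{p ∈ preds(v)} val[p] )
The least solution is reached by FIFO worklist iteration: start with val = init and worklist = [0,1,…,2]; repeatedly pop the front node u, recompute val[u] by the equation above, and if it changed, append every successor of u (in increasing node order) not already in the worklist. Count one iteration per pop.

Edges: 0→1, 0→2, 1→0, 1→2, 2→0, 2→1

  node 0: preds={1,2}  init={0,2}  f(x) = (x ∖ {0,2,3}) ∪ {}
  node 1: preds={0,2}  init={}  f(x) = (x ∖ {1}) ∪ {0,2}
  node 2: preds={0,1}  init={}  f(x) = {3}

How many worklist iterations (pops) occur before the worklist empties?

7

Worklist (7 pops):
  #1 pop 0: in={} → {0,2} (no change)
  #2 pop 1: in={0,2} → {0,2} (was {}); enqueue [0]
  #3 pop 2: in={0,2} → {3} (was {}); enqueue [1]
  #4 pop 0: in={0,2,3} → {0,2} (no change)
  #5 pop 1: in={0,2,3} → {0,2,3} (was {0,2}); enqueue [0,2]
  #6 pop 0: in={0,2,3} → {0,2} (no change)
  #7 pop 2: in={0,2,3} → {3} (no change)

Fixpoint:
  val[0] = {0,2}
  val[1] = {0,2,3}
  val[2] = {3}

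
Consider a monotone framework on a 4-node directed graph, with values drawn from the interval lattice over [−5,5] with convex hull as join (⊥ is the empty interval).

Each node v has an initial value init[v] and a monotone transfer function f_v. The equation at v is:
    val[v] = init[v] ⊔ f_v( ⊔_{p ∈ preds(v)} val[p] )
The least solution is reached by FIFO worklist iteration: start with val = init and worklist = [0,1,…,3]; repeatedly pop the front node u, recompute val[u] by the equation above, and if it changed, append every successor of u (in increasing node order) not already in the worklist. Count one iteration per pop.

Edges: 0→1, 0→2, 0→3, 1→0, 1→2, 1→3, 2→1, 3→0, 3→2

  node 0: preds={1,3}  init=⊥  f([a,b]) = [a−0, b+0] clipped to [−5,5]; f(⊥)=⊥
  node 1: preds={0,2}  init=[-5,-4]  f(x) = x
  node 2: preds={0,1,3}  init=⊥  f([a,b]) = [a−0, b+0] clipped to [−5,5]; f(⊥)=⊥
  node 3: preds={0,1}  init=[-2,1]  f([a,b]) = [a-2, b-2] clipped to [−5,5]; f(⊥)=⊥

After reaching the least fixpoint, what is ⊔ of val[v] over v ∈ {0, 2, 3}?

Trace (7 dequeues):
  [1] u=0 | in [-5,1] | out [-5,1] | prev ⊥ | push {}
  [2] u=1 | in [-5,1] | out [-5,1] | prev [-5,-4] | push {0}
  [3] u=2 | in [-5,1] | out [-5,1] | prev ⊥ | push {1}
  [4] u=3 | in [-5,1] | out [-5,1] | prev [-2,1] | push {2}
  [5] u=0 | in [-5,1] | out [-5,1] | ==
  [6] u=1 | in [-5,1] | out [-5,1] | ==
  [7] u=2 | in [-5,1] | out [-5,1] | ==

Converged values:
  [0] [-5,1]
  [1] [-5,1]
  [2] [-5,1]
  [3] [-5,1]

[-5,1]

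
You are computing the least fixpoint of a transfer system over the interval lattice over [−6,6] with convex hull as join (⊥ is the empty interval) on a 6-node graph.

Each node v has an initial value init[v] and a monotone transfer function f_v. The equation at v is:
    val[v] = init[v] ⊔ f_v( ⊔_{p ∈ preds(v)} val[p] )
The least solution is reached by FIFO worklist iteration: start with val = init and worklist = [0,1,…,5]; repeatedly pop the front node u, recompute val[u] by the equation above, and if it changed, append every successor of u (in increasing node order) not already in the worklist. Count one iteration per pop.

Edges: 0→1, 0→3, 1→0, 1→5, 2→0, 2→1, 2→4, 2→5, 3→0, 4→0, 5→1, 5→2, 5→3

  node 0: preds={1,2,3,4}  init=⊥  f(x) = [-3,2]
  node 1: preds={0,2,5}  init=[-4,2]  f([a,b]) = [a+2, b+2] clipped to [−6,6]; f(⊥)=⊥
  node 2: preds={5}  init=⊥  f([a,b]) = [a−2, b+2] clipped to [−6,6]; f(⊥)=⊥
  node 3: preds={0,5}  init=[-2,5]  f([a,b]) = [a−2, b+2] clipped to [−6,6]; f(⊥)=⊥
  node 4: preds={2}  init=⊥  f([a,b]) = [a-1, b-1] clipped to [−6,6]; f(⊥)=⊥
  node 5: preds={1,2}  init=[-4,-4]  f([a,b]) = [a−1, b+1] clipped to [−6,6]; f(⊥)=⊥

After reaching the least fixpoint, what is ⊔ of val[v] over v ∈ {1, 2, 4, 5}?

[-6,6]

Worklist (17 pops):
  #1 pop 0: in=[-4,5] → [-3,2] (was ⊥); enqueue []
  #2 pop 1: in=[-4,2] → [-4,4] (was [-4,2]); enqueue [0]
  #3 pop 2: in=[-4,-4] → [-6,-2] (was ⊥); enqueue [1]
  #4 pop 3: in=[-4,2] → [-6,5] (was [-2,5]); enqueue []
  #5 pop 4: in=[-6,-2] → [-6,-3] (was ⊥); enqueue []
  #6 pop 5: in=[-6,4] → [-6,5] (was [-4,-4]); enqueue [2,3]
  #7 pop 0: in=[-6,5] → [-3,2] (no change)
  #8 pop 1: in=[-6,5] → [-4,6] (was [-4,4]); enqueue [0,5]
  #9 pop 2: in=[-6,5] → [-6,6] (was [-6,-2]); enqueue [1,4]
  #10 pop 3: in=[-6,5] → [-6,6] (was [-6,5]); enqueue []
  #11 pop 0: in=[-6,6] → [-3,2] (no change)
  #12 pop 5: in=[-6,6] → [-6,6] (was [-6,5]); enqueue [2,3]
  #13 pop 1: in=[-6,6] → [-4,6] (no change)
  #14 pop 4: in=[-6,6] → [-6,5] (was [-6,-3]); enqueue [0]
  #15 pop 2: in=[-6,6] → [-6,6] (no change)
  #16 pop 3: in=[-6,6] → [-6,6] (no change)
  #17 pop 0: in=[-6,6] → [-3,2] (no change)

Fixpoint:
  val[0] = [-3,2]
  val[1] = [-4,6]
  val[2] = [-6,6]
  val[3] = [-6,6]
  val[4] = [-6,5]
  val[5] = [-6,6]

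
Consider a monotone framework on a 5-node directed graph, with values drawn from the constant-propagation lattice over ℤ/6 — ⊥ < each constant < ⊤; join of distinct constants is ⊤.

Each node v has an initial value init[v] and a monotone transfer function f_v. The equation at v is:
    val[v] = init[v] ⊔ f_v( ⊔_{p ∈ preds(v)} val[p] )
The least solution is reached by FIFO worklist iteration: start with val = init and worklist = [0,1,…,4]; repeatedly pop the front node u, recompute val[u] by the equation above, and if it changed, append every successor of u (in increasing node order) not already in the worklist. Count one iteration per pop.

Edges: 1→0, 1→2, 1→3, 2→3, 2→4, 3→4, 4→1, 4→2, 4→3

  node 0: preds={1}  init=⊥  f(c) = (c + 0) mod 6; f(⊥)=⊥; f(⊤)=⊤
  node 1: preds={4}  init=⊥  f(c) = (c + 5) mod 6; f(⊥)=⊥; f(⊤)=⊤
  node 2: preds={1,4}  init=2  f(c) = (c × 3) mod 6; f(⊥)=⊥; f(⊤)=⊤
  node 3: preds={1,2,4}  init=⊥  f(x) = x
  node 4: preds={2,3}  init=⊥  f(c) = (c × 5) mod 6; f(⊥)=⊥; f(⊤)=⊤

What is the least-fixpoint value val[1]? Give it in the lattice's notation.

Worklist (14 pops):
  #1 pop 0: in=⊥ → ⊥ (no change)
  #2 pop 1: in=⊥ → ⊥ (no change)
  #3 pop 2: in=⊥ → 2 (no change)
  #4 pop 3: in=2 → 2 (was ⊥); enqueue []
  #5 pop 4: in=2 → 4 (was ⊥); enqueue [1,2,3]
  #6 pop 1: in=4 → 3 (was ⊥); enqueue [0]
  #7 pop 2: in=⊤ → ⊤ (was 2); enqueue [4]
  #8 pop 3: in=⊤ → ⊤ (was 2); enqueue []
  #9 pop 0: in=3 → 3 (was ⊥); enqueue []
  #10 pop 4: in=⊤ → ⊤ (was 4); enqueue [1,2,3]
  #11 pop 1: in=⊤ → ⊤ (was 3); enqueue [0]
  #12 pop 2: in=⊤ → ⊤ (no change)
  #13 pop 3: in=⊤ → ⊤ (no change)
  #14 pop 0: in=⊤ → ⊤ (was 3); enqueue []

Fixpoint:
  val[0] = ⊤
  val[1] = ⊤
  val[2] = ⊤
  val[3] = ⊤
  val[4] = ⊤

⊤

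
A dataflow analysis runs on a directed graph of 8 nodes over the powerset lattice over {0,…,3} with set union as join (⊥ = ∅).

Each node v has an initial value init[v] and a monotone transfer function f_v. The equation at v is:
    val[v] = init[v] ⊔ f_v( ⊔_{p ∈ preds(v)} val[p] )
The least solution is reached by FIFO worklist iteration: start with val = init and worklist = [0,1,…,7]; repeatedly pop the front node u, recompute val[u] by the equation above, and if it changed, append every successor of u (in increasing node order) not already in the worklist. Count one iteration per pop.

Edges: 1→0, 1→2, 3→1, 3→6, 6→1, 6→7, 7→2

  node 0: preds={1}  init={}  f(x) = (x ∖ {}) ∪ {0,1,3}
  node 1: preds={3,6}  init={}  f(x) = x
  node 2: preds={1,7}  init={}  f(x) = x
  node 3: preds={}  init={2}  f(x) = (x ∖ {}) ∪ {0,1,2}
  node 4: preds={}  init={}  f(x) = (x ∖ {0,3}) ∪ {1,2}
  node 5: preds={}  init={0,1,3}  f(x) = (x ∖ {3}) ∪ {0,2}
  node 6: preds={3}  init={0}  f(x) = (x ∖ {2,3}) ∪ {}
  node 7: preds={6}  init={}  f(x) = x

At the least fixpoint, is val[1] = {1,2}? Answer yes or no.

Iteration log — 12 steps:
  step 1. node 0  ⊔preds={}  new={0,1,3}  old={}  +wl: 
  step 2. node 1  ⊔preds={0,2}  new={0,2}  old={}  +wl: 0
  step 3. node 2  ⊔preds={0,2}  new={0,2}  old={}  +wl: 
  step 4. node 3  ⊔preds={}  new={0,1,2}  old={2}  +wl: 1
  step 5. node 4  ⊔preds={}  new={1,2}  old={}  +wl: 
  step 6. node 5  ⊔preds={}  new={0,1,2,3}  old={0,1,3}  +wl: 
  step 7. node 6  ⊔preds={0,1,2}  new={0,1}  old={0}  +wl: 
  step 8. node 7  ⊔preds={0,1}  new={0,1}  old={}  +wl: 2
  step 9. node 0  ⊔preds={0,2}  new={0,1,2,3}  old={0,1,3}  +wl: 
  step 10. node 1  ⊔preds={0,1,2}  new={0,1,2}  old={0,2}  +wl: 0
  step 11. node 2  ⊔preds={0,1,2}  new={0,1,2}  old={0,2}  +wl: 
  step 12. node 0  ⊔preds={0,1,2}  new={0,1,2,3}  stable

Least fixpoint reached:
  node 0: {0,1,2,3}
  node 1: {0,1,2}
  node 2: {0,1,2}
  node 3: {0,1,2}
  node 4: {1,2}
  node 5: {0,1,2,3}
  node 6: {0,1}
  node 7: {0,1}

no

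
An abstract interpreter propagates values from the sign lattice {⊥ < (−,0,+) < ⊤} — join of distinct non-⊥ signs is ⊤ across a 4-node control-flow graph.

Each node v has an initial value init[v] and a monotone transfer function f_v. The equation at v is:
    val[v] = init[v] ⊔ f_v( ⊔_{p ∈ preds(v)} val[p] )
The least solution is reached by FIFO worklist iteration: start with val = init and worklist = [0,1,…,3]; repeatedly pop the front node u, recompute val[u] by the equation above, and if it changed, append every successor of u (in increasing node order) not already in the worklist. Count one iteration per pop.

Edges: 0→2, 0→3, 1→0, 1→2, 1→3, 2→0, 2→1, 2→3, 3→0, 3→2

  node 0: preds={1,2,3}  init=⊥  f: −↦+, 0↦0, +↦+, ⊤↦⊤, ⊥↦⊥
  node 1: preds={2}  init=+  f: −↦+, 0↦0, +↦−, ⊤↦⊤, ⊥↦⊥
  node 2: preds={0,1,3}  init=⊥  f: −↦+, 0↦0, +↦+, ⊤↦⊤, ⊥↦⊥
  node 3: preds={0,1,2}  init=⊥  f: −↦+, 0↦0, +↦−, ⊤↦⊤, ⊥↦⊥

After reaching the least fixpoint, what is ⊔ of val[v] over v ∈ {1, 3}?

Trace (11 dequeues):
  [1] u=0 | in + | out + | prev ⊥ | push {}
  [2] u=1 | in ⊥ | out + | ==
  [3] u=2 | in + | out + | prev ⊥ | push {0,1}
  [4] u=3 | in + | out − | prev ⊥ | push {2}
  [5] u=0 | in ⊤ | out ⊤ | prev + | push {3}
  [6] u=1 | in + | out ⊤ | prev + | push {0}
  [7] u=2 | in ⊤ | out ⊤ | prev + | push {1}
  [8] u=3 | in ⊤ | out ⊤ | prev − | push {2}
  [9] u=0 | in ⊤ | out ⊤ | ==
  [10] u=1 | in ⊤ | out ⊤ | ==
  [11] u=2 | in ⊤ | out ⊤ | ==

Converged values:
  [0] ⊤
  [1] ⊤
  [2] ⊤
  [3] ⊤

⊤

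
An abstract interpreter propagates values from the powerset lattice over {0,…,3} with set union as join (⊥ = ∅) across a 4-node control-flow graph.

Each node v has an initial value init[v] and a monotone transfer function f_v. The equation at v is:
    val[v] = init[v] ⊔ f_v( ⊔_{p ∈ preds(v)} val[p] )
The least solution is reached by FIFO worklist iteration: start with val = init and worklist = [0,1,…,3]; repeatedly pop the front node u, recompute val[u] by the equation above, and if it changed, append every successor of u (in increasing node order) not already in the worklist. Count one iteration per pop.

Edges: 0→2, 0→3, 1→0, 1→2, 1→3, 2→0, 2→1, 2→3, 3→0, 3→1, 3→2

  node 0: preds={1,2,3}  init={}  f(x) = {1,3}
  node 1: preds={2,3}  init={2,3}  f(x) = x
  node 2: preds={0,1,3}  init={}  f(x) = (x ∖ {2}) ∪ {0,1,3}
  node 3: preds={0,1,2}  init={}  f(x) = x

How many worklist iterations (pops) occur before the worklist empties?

9

Trace (9 dequeues):
  [1] u=0 | in {2,3} | out {1,3} | prev {} | push {}
  [2] u=1 | in {} | out {2,3} | ==
  [3] u=2 | in {1,2,3} | out {0,1,3} | prev {} | push {0,1}
  [4] u=3 | in {0,1,2,3} | out {0,1,2,3} | prev {} | push {2}
  [5] u=0 | in {0,1,2,3} | out {1,3} | ==
  [6] u=1 | in {0,1,2,3} | out {0,1,2,3} | prev {2,3} | push {0,3}
  [7] u=2 | in {0,1,2,3} | out {0,1,3} | ==
  [8] u=0 | in {0,1,2,3} | out {1,3} | ==
  [9] u=3 | in {0,1,2,3} | out {0,1,2,3} | ==

Converged values:
  [0] {1,3}
  [1] {0,1,2,3}
  [2] {0,1,3}
  [3] {0,1,2,3}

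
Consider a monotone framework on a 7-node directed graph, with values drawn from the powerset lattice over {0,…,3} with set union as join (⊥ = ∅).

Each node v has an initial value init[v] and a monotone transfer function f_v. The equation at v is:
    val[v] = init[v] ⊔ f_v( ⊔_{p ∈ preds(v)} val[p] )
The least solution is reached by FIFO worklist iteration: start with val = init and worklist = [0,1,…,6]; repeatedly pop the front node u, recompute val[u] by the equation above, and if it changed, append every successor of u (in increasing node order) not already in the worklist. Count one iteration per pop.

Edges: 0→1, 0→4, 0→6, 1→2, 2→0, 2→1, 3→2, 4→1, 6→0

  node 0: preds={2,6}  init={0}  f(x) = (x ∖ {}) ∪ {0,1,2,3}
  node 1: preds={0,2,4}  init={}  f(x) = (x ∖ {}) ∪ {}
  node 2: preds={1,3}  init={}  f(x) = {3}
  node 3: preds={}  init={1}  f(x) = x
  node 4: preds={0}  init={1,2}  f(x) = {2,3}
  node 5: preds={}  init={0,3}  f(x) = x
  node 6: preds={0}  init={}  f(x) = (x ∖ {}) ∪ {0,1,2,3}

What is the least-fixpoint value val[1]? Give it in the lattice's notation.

Trace (9 dequeues):
  [1] u=0 | in {} | out {0,1,2,3} | prev {0} | push {}
  [2] u=1 | in {0,1,2,3} | out {0,1,2,3} | prev {} | push {}
  [3] u=2 | in {0,1,2,3} | out {3} | prev {} | push {0,1}
  [4] u=3 | in {} | out {1} | ==
  [5] u=4 | in {0,1,2,3} | out {1,2,3} | prev {1,2} | push {}
  [6] u=5 | in {} | out {0,3} | ==
  [7] u=6 | in {0,1,2,3} | out {0,1,2,3} | prev {} | push {}
  [8] u=0 | in {0,1,2,3} | out {0,1,2,3} | ==
  [9] u=1 | in {0,1,2,3} | out {0,1,2,3} | ==

Converged values:
  [0] {0,1,2,3}
  [1] {0,1,2,3}
  [2] {3}
  [3] {1}
  [4] {1,2,3}
  [5] {0,3}
  [6] {0,1,2,3}

{0,1,2,3}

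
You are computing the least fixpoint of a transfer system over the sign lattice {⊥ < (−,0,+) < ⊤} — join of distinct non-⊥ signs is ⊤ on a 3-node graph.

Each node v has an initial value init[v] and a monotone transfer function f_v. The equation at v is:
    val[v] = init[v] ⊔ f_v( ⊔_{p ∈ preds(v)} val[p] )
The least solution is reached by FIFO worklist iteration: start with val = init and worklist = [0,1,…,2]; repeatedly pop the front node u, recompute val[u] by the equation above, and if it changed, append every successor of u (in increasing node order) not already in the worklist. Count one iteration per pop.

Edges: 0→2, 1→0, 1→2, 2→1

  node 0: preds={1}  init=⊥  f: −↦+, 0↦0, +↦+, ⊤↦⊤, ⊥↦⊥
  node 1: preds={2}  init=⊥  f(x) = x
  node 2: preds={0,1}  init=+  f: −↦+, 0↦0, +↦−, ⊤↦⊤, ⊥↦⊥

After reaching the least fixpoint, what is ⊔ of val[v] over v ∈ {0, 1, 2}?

Iteration log — 8 steps:
  step 1. node 0  ⊔preds=⊥  new=⊥  stable
  step 2. node 1  ⊔preds=+  new=+  old=⊥  +wl: 0
  step 3. node 2  ⊔preds=+  new=⊤  old=+  +wl: 1
  step 4. node 0  ⊔preds=+  new=+  old=⊥  +wl: 2
  step 5. node 1  ⊔preds=⊤  new=⊤  old=+  +wl: 0
  step 6. node 2  ⊔preds=⊤  new=⊤  stable
  step 7. node 0  ⊔preds=⊤  new=⊤  old=+  +wl: 2
  step 8. node 2  ⊔preds=⊤  new=⊤  stable

Least fixpoint reached:
  node 0: ⊤
  node 1: ⊤
  node 2: ⊤

⊤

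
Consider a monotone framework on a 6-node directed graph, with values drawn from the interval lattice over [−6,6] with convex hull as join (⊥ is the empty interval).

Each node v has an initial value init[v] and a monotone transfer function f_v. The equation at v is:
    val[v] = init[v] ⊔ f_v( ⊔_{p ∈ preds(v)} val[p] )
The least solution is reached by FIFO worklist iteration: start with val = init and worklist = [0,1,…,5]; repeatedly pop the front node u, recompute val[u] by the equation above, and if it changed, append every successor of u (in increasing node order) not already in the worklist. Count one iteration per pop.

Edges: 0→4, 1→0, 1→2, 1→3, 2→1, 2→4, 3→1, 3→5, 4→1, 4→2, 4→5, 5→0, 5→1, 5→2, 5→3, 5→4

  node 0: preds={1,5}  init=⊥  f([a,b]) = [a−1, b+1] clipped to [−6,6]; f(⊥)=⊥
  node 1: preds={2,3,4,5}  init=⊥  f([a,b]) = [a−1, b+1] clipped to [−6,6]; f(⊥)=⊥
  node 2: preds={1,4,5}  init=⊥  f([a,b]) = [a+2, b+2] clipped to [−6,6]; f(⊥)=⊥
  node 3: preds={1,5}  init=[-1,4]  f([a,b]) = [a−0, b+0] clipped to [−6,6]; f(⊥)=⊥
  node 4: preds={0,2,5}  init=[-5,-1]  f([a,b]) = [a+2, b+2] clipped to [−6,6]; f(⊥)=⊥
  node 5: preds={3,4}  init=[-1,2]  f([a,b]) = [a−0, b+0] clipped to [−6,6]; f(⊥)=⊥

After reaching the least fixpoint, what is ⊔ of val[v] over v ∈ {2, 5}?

[-6,6]

Iteration log — 14 steps:
  step 1. node 0  ⊔preds=[-1,2]  new=[-2,3]  old=⊥  +wl: 
  step 2. node 1  ⊔preds=[-5,4]  new=[-6,5]  old=⊥  +wl: 0
  step 3. node 2  ⊔preds=[-6,5]  new=[-4,6]  old=⊥  +wl: 1
  step 4. node 3  ⊔preds=[-6,5]  new=[-6,5]  old=[-1,4]  +wl: 
  step 5. node 4  ⊔preds=[-4,6]  new=[-5,6]  old=[-5,-1]  +wl: 2
  step 6. node 5  ⊔preds=[-6,6]  new=[-6,6]  old=[-1,2]  +wl: 3,4
  step 7. node 0  ⊔preds=[-6,6]  new=[-6,6]  old=[-2,3]  +wl: 
  step 8. node 1  ⊔preds=[-6,6]  new=[-6,6]  old=[-6,5]  +wl: 0
  step 9. node 2  ⊔preds=[-6,6]  new=[-4,6]  stable
  step 10. node 3  ⊔preds=[-6,6]  new=[-6,6]  old=[-6,5]  +wl: 1,5
  step 11. node 4  ⊔preds=[-6,6]  new=[-5,6]  stable
  step 12. node 0  ⊔preds=[-6,6]  new=[-6,6]  stable
  step 13. node 1  ⊔preds=[-6,6]  new=[-6,6]  stable
  step 14. node 5  ⊔preds=[-6,6]  new=[-6,6]  stable

Least fixpoint reached:
  node 0: [-6,6]
  node 1: [-6,6]
  node 2: [-4,6]
  node 3: [-6,6]
  node 4: [-5,6]
  node 5: [-6,6]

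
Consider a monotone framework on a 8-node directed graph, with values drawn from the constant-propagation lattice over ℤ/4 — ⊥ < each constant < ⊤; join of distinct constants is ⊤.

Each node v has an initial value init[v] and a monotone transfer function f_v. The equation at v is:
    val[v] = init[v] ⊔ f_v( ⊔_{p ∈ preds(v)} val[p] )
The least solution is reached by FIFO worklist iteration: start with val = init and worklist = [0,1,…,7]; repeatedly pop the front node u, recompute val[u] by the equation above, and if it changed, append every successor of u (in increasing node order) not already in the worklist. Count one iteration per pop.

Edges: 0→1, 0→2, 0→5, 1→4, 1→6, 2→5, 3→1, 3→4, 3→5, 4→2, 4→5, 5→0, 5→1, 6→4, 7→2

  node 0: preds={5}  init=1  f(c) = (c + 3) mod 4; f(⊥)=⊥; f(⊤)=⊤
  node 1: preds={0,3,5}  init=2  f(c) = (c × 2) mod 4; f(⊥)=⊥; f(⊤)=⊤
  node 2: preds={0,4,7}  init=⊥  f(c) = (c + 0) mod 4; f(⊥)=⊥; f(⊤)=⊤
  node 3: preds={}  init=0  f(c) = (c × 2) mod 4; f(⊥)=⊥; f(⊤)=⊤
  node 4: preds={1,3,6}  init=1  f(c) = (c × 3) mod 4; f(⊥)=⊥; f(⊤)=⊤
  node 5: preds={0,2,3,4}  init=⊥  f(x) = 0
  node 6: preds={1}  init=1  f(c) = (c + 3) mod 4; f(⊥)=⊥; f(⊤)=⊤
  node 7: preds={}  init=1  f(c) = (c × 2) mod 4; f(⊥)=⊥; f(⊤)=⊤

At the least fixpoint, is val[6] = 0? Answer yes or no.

Trace (14 dequeues):
  [1] u=0 | in ⊥ | out 1 | ==
  [2] u=1 | in ⊤ | out ⊤ | prev 2 | push {}
  [3] u=2 | in 1 | out 1 | prev ⊥ | push {}
  [4] u=3 | in ⊥ | out 0 | ==
  [5] u=4 | in ⊤ | out ⊤ | prev 1 | push {2}
  [6] u=5 | in ⊤ | out 0 | prev ⊥ | push {0,1}
  [7] u=6 | in ⊤ | out ⊤ | prev 1 | push {4}
  [8] u=7 | in ⊥ | out 1 | ==
  [9] u=2 | in ⊤ | out ⊤ | prev 1 | push {5}
  [10] u=0 | in 0 | out ⊤ | prev 1 | push {2}
  [11] u=1 | in ⊤ | out ⊤ | ==
  [12] u=4 | in ⊤ | out ⊤ | ==
  [13] u=5 | in ⊤ | out 0 | ==
  [14] u=2 | in ⊤ | out ⊤ | ==

Converged values:
  [0] ⊤
  [1] ⊤
  [2] ⊤
  [3] 0
  [4] ⊤
  [5] 0
  [6] ⊤
  [7] 1

no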